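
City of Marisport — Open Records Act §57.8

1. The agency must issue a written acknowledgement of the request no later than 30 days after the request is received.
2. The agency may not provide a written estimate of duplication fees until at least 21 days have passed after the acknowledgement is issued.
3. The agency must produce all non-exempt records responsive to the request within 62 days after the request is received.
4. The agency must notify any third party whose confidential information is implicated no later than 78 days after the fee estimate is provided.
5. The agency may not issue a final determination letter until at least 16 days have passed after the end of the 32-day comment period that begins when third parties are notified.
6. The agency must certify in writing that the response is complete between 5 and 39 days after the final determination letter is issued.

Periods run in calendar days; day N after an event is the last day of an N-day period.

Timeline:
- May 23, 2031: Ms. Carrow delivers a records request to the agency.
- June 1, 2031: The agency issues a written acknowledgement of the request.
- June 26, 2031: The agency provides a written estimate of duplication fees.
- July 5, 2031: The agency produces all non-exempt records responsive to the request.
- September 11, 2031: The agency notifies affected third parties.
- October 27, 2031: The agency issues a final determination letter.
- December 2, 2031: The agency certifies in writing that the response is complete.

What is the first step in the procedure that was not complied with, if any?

(1) due by May 23, 2031 + 30 days = June 22, 2031; completed June 1, 2031, before the deadline.
(2) permitted from June 1, 2031 + 21 days = June 22, 2031 onward; done June 26, 2031, after the minimum wait.
(3) due by May 23, 2031 + 62 days = July 24, 2031; July 5, 2031 is within that limit.
(4) due by June 26, 2031 + 78 days = September 12, 2031; done September 11, 2031 — timely.
(5) permitted from October 13, 2031 + 16 days = October 29, 2031 onward; October 27, 2031 is 2 days before the earliest permitted date.
Later steps need not be reached.

Step 5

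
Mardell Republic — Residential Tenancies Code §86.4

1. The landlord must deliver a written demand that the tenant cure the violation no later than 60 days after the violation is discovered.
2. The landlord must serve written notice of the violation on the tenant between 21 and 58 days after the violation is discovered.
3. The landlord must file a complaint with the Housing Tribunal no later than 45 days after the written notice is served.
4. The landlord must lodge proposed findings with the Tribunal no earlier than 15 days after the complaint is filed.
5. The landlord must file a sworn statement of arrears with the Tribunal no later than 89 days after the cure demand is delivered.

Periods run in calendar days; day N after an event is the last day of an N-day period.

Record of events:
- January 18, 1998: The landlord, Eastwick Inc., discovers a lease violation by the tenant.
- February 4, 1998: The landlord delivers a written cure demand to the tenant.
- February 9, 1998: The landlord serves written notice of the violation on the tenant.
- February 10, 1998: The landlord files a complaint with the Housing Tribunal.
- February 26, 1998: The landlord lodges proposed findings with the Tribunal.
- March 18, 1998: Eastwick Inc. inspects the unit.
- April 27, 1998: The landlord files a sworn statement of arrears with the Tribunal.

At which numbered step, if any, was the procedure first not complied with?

Step 1: 60 days after January 18, 1998 (when the violation is discovered) is March 19, 1998; February 4, 1998 is within that limit.
Step 2: the window is 21–58 days after January 18, 1998 (when the violation is discovered), so February 8, 1998 through March 17, 1998; February 9, 1998 falls inside that range.
Step 3: 45 days after February 9, 1998 (when the written notice is served) is March 26, 1998; done February 10, 1998 — timely.
Step 4: the earliest permitted date is 15 days after February 10, 1998 (when the complaint is filed), i.e. February 25, 1998; done February 26, 1998, after the minimum wait.
Step 5: 89 days after February 4, 1998 (when the cure demand is delivered) is May 4, 1998; done April 27, 1998 — timely.

None — every step was satisfied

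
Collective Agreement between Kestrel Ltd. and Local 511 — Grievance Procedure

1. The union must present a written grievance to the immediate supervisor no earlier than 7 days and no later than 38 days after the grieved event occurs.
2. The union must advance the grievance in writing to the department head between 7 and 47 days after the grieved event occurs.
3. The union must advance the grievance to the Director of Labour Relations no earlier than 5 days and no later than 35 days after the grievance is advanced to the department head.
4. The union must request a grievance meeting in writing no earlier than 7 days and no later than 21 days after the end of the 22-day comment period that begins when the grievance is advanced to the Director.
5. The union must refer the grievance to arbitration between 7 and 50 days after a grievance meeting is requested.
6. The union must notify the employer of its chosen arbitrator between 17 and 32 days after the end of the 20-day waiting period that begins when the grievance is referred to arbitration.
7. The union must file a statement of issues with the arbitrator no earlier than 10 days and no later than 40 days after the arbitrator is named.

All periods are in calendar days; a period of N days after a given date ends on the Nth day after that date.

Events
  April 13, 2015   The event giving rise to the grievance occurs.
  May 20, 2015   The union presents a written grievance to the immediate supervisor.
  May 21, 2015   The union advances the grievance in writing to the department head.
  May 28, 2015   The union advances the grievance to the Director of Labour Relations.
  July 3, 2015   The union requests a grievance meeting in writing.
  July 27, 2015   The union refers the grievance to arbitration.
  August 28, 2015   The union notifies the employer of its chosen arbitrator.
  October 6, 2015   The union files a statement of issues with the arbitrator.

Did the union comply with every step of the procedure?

Step 1: the window is 7–38 days after April 13, 2015 (when the grieved event occurs), so April 20, 2015 through May 21, 2015; done May 20, 2015 — within the window.
Step 2: the window is 7–47 days after April 13, 2015 (when the grieved event occurs), so April 20, 2015 through May 30, 2015; done May 21, 2015, which is between those dates.
Step 3: the window is 5–35 days after May 21, 2015 (when the grievance is advanced to the department head), so May 26, 2015 through June 25, 2015; done May 28, 2015 — within the window.
Step 4: the window is 7–21 days after June 19, 2015 (end of the 22-day comment period, which began when the grievance is advanced to the Director on May 28, 2015), so June 26, 2015 through July 10, 2015; done July 3, 2015 — within the window.
Step 5: the window is 7–50 days after July 3, 2015 (when a grievance meeting is requested), so July 10, 2015 through August 22, 2015; July 27, 2015 falls inside that range.
Step 6: the window is 17–32 days after August 16, 2015 (end of the 20-day waiting period, which began when the grievance is referred to arbitration on July 27, 2015), so September 2, 2015 through September 17, 2015; done August 28, 2015 — 5 days before the window opened.

No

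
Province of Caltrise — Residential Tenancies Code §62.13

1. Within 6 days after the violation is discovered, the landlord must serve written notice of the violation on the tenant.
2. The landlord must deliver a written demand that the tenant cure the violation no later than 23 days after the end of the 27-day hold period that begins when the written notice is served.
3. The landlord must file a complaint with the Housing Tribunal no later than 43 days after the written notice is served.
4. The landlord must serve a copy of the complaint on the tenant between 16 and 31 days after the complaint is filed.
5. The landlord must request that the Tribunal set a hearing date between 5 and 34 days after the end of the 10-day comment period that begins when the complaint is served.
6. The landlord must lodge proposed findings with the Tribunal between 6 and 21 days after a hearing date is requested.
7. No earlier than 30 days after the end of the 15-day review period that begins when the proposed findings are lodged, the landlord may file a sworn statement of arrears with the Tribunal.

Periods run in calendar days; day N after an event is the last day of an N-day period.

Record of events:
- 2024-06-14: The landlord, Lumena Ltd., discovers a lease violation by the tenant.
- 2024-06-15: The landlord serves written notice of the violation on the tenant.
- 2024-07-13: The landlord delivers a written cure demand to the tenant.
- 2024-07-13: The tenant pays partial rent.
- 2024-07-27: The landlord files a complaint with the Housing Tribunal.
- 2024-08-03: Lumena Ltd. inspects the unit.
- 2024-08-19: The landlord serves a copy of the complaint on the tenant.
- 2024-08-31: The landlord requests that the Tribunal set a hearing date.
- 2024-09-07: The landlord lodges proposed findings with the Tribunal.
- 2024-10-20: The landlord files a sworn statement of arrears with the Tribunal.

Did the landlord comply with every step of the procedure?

Step 1: 6 days after 2024-06-14 (when the violation is discovered) is 2024-06-20; done 2024-06-15 — timely.
Step 2: 23 days after 2024-07-12 (end of the 27-day hold period, which began when the written notice is served on 2024-06-15) is 2024-08-04; done 2024-07-13 — timely.
Step 3: 43 days after 2024-06-15 (when the written notice is served) is 2024-07-28; done 2024-07-27 — timely.
Step 4: the window is 16–31 days after 2024-07-27 (when the complaint is filed), so 2024-08-12 through 2024-08-27; done 2024-08-19 — within the window.
Step 5: the window is 5–34 days after 2024-08-29 (end of the 10-day comment period, which began when the complaint is served on 2024-08-19), so 2024-09-03 through 2024-10-02; done 2024-08-31 — 3 days before the window opened.
The procedure was therefore not followed at step 5.

No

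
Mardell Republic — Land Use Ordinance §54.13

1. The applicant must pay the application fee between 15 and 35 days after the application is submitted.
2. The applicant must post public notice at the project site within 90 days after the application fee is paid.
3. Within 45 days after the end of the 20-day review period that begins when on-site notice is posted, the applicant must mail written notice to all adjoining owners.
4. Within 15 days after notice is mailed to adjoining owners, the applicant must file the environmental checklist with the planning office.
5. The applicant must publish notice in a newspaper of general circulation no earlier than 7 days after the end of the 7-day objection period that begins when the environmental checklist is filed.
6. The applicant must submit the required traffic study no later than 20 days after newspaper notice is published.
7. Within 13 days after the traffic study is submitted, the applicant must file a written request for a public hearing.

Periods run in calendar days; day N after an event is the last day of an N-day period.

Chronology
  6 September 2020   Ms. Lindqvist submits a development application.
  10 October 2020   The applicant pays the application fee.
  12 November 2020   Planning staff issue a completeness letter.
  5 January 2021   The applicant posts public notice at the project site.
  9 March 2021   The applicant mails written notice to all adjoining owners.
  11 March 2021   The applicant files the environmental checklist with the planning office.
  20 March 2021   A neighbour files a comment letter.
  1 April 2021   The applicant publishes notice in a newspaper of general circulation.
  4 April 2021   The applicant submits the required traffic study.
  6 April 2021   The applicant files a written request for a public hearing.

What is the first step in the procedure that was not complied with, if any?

None — every step was satisfied

Step 1: the window is 15–35 days after 6 September 2020 (when the application is submitted), so 21 September 2020 through 11 October 2020; done 10 October 2020 — within the window.
Step 2: 90 days after 10 October 2020 (when the application fee is paid) is 8 January 2021; completed 5 January 2021, before the deadline.
Step 3: 45 days after 25 January 2021 (end of the 20-day review period, which began when on-site notice is posted on 5 January 2021) is 11 March 2021; 9 March 2021 is within that limit.
Step 4: 15 days after 9 March 2021 (when notice is mailed to adjoining owners) is 24 March 2021; completed 11 March 2021, before the deadline.
Step 5: the earliest permitted date is 7 days after 18 March 2021 (end of the 7-day objection period, which began when the environmental checklist is filed on 11 March 2021), i.e. 25 March 2021; 1 April 2021 is on or after that date.
Step 6: 20 days after 1 April 2021 (when newspaper notice is published) is 21 April 2021; completed 4 April 2021, before the deadline.
Step 7: 13 days after 4 April 2021 (when the traffic study is submitted) is 17 April 2021; 6 April 2021 is within that limit.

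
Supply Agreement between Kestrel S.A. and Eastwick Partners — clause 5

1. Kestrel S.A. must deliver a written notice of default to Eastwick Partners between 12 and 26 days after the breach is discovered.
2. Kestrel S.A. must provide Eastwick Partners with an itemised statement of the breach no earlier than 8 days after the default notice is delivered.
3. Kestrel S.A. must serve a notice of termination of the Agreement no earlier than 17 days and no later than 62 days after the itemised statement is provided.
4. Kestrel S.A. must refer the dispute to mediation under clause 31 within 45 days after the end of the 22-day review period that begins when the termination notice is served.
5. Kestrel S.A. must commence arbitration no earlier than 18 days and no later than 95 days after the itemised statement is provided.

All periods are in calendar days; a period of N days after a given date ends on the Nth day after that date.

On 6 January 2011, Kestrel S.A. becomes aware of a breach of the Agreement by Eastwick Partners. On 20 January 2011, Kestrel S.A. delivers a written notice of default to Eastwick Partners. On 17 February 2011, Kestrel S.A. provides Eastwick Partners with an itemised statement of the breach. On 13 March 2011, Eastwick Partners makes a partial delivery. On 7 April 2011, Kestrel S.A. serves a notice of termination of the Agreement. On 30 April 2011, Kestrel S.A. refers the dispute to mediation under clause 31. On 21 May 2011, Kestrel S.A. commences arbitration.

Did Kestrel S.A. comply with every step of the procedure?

Yes

Step 1 — 12 and 26 days from 6 January 2011 (when the breach is discovered) are 18 January 2011 and 1 February 2011 respectively; done 20 January 2011, which is between those dates.
Step 2 — must wait 8 days from 20 January 2011 (when the default notice is delivered), so not before 28 January 2011; done 17 February 2011, after the minimum wait.
Step 3 — 17 and 62 days from 17 February 2011 (when the itemised statement is provided) are 6 March 2011 and 20 April 2011 respectively; done 7 April 2011 — within the window.
Step 4 — counting 45 days from 29 April 2011 (end of the 22-day review period, which began when the termination notice is served on 7 April 2011) gives a deadline of 13 June 2011; completed 30 April 2011, before the deadline.
Step 5 — 18 and 95 days from 17 February 2011 (when the itemised statement is provided) are 7 March 2011 and 23 May 2011 respectively; 21 May 2011 falls inside that range.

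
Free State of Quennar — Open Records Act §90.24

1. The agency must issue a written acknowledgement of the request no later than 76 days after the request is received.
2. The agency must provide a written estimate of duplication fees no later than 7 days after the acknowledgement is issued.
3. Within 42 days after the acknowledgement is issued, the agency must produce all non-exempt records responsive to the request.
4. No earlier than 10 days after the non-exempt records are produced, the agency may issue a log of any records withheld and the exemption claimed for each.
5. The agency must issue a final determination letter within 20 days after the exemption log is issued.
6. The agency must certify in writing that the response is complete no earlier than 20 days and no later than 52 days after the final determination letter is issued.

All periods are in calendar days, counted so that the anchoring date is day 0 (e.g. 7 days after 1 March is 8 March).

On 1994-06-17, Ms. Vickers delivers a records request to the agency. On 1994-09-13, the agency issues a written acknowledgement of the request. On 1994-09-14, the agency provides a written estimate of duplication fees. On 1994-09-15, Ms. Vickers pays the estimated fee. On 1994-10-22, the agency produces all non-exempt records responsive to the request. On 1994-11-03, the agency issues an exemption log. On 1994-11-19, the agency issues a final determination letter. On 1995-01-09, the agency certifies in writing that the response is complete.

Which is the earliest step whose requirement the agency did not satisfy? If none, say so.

Step 1 — counting 76 days from 1994-06-17 (when the request is received) gives a deadline of 1994-09-01; not done until 1994-09-13, 12 days after the deadline.
That is the first point of non-compliance.

Step 1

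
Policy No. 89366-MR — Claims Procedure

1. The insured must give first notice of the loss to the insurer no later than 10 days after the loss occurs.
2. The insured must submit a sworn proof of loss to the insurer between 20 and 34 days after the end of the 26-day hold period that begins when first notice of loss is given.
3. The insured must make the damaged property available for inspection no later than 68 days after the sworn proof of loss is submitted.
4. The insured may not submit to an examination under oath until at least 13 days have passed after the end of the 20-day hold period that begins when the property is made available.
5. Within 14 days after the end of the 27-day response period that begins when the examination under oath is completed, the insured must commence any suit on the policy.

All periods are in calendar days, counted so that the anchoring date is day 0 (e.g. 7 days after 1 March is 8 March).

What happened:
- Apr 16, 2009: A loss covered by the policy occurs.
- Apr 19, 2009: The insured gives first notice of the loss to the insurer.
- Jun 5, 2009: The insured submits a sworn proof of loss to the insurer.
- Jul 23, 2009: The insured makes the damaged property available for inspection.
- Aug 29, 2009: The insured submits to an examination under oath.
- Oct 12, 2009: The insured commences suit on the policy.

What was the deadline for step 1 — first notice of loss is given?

Step 1 runs from Apr 16, 2009, when the loss occurs. 10 days after Apr 16, 2009 is Apr 26, 2009.

Apr 26, 2009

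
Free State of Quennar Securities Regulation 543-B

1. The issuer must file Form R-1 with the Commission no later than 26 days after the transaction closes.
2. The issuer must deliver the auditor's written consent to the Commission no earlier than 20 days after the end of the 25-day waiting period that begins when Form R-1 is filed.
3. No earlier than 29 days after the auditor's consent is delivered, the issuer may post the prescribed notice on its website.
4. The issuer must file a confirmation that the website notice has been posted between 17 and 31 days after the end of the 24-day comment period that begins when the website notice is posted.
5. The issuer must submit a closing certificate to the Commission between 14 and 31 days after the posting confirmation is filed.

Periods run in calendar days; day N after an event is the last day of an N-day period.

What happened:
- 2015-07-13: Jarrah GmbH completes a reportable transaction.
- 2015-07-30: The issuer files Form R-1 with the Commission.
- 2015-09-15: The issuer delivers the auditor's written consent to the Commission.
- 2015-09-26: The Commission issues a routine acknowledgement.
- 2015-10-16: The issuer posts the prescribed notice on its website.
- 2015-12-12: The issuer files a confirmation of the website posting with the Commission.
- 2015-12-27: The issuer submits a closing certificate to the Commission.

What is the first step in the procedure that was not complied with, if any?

Step 1: 26 days after 2015-07-13 (when the transaction closes) is 2015-08-08; done 2015-07-30 — timely.
Step 2: the earliest permitted date is 20 days after 2015-08-24 (end of the 25-day waiting period, which began when Form R-1 is filed on 2015-07-30), i.e. 2015-09-13; done 2015-09-15, after the minimum wait.
Step 3: the earliest permitted date is 29 days after 2015-09-15 (when the auditor's consent is delivered), i.e. 2015-10-14; 2015-10-16 is on or after that date.
Step 4: the window is 17–31 days after 2015-11-09 (end of the 24-day comment period, which began when the website notice is posted on 2015-10-16), so 2015-11-26 through 2015-12-10; done 2015-12-12 — 2 days after the window closed.

Step 4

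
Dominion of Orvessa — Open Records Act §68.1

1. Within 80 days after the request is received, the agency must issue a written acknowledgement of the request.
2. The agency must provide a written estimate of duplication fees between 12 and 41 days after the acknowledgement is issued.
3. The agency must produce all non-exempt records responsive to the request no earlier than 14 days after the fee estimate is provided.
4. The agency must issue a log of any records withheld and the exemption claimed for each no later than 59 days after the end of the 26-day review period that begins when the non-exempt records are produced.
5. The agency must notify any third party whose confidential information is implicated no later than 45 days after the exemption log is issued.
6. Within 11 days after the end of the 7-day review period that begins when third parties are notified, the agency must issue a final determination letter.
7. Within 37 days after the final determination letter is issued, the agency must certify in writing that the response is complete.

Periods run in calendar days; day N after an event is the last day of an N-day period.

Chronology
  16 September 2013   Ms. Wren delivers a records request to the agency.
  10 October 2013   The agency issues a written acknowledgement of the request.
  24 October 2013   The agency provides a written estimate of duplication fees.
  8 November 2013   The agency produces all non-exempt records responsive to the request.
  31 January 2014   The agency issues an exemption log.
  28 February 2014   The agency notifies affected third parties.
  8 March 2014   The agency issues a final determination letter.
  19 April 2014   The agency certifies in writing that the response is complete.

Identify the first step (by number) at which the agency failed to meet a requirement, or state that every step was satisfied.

Step 1 — counting 80 days from 16 September 2013 (when the request is received) gives a deadline of 5 December 2013; done 10 October 2013 — timely.
Step 2 — 12 and 41 days from 10 October 2013 (when the acknowledgement is issued) are 22 October 2013 and 20 November 2013 respectively; done 24 October 2013 — within the window.
Step 3 — must wait 14 days from 24 October 2013 (when the fee estimate is provided), so not before 7 November 2013; 8 November 2013 is on or after that date.
Step 4 — counting 59 days from 4 December 2013 (end of the 26-day review period, which began when the non-exempt records are produced on 8 November 2013) gives a deadline of 1 February 2014; done 31 January 2014 — timely.
Step 5 — counting 45 days from 31 January 2014 (when the exemption log is issued) gives a deadline of 17 March 2014; done 28 February 2014 — timely.
Step 6 — counting 11 days from 7 March 2014 (end of the 7-day review period, which began when third parties are notified on 28 February 2014) gives a deadline of 18 March 2014; done 8 March 2014 — timely.
Step 7 — counting 37 days from 8 March 2014 (when the final determination letter is issued) gives a deadline of 14 April 2014; not done until 19 April 2014, 5 days after the deadline.
The analysis stops there.

Step 7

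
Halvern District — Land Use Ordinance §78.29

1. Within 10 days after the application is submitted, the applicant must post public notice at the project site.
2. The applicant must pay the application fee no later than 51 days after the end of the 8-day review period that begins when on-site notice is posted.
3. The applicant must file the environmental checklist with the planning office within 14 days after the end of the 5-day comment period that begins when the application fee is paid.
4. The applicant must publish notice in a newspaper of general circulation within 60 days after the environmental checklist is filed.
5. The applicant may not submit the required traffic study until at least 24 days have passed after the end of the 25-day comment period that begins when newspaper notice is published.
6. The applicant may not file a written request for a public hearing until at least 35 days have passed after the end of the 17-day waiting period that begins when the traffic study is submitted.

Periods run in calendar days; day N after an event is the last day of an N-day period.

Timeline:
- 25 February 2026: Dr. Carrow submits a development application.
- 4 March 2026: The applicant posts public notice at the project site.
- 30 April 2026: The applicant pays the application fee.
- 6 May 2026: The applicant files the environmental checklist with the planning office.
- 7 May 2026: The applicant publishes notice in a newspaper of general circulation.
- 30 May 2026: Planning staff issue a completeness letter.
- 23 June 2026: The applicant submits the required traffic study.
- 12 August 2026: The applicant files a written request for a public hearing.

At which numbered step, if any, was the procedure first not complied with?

Step 1: 10 days after 25 February 2026 (when the application is submitted) is 7 March 2026; completed 4 March 2026, before the deadline.
Step 2: 51 days after 12 March 2026 (end of the 8-day review period, which began when on-site notice is posted on 4 March 2026) is 2 May 2026; 30 April 2026 is within that limit.
Step 3: 14 days after 5 May 2026 (end of the 5-day comment period, which began when the application fee is paid on 30 April 2026) is 19 May 2026; 6 May 2026 is within that limit.
Step 4: 60 days after 6 May 2026 (when the environmental checklist is filed) is 5 July 2026; 7 May 2026 is within that limit.
Step 5: the earliest permitted date is 24 days after 1 June 2026 (end of the 25-day comment period, which began when newspaper notice is published on 7 May 2026), i.e. 25 June 2026; 23 June 2026 is 2 days before the earliest permitted date.

Step 5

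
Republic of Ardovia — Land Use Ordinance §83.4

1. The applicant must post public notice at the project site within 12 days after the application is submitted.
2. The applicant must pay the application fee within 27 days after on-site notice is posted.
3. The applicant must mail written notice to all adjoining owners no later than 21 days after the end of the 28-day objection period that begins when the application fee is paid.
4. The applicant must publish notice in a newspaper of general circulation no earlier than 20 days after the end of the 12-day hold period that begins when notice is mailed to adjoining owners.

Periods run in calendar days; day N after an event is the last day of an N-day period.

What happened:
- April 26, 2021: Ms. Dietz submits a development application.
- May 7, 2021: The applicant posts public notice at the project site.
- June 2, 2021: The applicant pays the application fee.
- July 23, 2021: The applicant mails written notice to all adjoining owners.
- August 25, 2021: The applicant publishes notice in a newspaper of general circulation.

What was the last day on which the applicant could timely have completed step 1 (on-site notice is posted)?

May 8, 2021

Step 1 runs from April 26, 2021, when the application is submitted. 12 days after April 26, 2021 is May 8, 2021.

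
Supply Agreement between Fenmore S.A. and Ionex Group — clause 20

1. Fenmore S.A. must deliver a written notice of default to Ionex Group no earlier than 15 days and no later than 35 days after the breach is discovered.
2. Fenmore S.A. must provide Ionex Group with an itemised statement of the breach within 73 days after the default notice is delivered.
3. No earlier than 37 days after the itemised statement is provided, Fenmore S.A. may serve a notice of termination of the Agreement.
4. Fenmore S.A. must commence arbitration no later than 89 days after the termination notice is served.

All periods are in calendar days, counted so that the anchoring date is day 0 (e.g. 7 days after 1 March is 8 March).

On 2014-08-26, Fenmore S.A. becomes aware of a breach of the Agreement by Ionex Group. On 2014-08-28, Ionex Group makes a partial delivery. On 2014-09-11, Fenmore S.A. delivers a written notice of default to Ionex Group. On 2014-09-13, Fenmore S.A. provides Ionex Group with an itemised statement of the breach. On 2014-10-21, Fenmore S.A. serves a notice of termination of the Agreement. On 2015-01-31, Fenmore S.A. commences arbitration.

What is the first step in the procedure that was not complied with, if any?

Step 4

(1) the permitted window runs from 2014-08-26 + 15 = 2014-09-10 to 2014-08-26 + 35 = 2014-09-30; 2014-09-11 falls inside that range.
(2) due by 2014-09-11 + 73 days = 2014-11-23; done 2014-09-13 — timely.
(3) permitted from 2014-09-13 + 37 days = 2014-10-20 onward; done 2014-10-21, after the minimum wait.
(4) due by 2014-10-21 + 89 days = 2015-01-18; 2015-01-31 misses that deadline by 13 days.
The analysis stops there.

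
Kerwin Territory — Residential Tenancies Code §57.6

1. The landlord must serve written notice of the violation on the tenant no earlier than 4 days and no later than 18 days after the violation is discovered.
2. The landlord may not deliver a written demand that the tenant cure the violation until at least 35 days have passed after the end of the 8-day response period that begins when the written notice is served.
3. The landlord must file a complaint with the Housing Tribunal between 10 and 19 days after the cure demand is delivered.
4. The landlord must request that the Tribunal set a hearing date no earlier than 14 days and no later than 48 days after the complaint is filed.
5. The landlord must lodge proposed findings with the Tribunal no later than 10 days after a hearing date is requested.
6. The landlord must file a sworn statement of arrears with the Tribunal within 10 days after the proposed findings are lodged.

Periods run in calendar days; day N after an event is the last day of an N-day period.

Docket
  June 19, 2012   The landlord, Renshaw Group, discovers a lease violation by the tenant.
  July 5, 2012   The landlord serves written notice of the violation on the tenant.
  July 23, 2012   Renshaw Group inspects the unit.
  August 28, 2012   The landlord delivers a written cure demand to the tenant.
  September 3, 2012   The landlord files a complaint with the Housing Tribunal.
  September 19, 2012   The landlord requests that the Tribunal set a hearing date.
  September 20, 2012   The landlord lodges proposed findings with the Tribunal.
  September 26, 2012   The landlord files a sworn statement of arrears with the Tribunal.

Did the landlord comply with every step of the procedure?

No

Step 1 — 4 and 18 days from June 19, 2012 (when the violation is discovered) are June 23, 2012 and July 7, 2012 respectively; done July 5, 2012 — within the window.
Step 2 — must wait 35 days from July 13, 2012 (end of the 8-day response period, which began when the written notice is served on July 5, 2012), so not before August 17, 2012; August 28, 2012 is on or after that date.
Step 3 — 10 and 19 days from August 28, 2012 (when the cure demand is delivered) are September 7, 2012 and September 16, 2012 respectively; done September 3, 2012 — 4 days before the window opened.
The procedure was therefore not followed at step 3.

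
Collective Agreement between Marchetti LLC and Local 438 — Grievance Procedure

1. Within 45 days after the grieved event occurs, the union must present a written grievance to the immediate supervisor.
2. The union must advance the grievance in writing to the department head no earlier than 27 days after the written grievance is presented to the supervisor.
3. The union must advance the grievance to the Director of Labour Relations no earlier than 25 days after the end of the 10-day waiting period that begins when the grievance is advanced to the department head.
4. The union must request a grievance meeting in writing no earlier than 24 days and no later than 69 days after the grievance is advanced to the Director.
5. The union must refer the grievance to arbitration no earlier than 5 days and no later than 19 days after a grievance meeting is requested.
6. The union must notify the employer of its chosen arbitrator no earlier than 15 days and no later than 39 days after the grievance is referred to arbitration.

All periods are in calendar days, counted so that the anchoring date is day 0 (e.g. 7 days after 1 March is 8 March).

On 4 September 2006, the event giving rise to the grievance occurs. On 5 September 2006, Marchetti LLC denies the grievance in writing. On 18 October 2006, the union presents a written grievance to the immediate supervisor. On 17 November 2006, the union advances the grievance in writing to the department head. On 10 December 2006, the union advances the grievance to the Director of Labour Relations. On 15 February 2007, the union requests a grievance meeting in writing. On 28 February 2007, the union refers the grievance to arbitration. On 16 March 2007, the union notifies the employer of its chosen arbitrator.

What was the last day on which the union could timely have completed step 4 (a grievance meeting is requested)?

17 February 2007

Step 4 runs from 10 December 2006, when the grievance is advanced to the Director. The window is 24–69 days after 10 December 2006; it closes on 17 February 2007.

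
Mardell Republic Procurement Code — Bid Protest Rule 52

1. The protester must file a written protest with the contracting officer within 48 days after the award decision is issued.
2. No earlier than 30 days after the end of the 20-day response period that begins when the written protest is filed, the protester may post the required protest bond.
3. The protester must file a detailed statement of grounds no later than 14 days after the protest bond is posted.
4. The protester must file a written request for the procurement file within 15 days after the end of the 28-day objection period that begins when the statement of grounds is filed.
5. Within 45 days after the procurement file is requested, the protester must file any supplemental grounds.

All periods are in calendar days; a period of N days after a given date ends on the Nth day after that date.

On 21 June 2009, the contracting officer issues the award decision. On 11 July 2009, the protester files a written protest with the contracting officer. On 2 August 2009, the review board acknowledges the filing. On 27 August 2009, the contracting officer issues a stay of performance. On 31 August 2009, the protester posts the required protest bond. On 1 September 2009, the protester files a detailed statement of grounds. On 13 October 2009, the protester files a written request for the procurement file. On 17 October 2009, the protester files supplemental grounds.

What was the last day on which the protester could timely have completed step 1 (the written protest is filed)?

8 August 2009

Step 1 runs from 21 June 2009, when the award decision is issued. 48 days after 21 June 2009 is 8 August 2009.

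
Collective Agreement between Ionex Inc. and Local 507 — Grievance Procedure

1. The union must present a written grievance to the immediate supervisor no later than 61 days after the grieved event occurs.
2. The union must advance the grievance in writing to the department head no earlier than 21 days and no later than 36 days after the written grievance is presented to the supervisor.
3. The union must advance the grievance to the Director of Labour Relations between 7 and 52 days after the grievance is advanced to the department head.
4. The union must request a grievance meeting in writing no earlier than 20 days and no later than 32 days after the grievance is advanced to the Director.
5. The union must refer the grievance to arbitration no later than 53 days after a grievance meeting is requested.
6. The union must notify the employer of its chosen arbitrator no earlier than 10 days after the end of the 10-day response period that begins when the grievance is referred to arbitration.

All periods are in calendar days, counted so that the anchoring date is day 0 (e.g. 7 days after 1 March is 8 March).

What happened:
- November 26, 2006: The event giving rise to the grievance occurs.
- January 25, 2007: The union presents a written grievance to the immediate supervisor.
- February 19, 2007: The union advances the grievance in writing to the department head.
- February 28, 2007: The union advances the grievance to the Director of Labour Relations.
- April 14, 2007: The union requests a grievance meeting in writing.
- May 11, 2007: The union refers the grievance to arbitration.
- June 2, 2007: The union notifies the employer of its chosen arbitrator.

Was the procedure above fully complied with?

No

Step 1 — counting 61 days from November 26, 2006 (when the grieved event occurs) gives a deadline of January 26, 2007; done January 25, 2007 — timely.
Step 2 — 21 and 36 days from January 25, 2007 (when the written grievance is presented to the supervisor) are February 15, 2007 and March 2, 2007 respectively; February 19, 2007 falls inside that range.
Step 3 — 7 and 52 days from February 19, 2007 (when the grievance is advanced to the department head) are February 26, 2007 and April 12, 2007 respectively; February 28, 2007 falls inside that range.
Step 4 — 20 and 32 days from February 28, 2007 (when the grievance is advanced to the Director) are March 20, 2007 and April 1, 2007 respectively; April 14, 2007 is 13 days past the end of the window.
That is the first point of non-compliance.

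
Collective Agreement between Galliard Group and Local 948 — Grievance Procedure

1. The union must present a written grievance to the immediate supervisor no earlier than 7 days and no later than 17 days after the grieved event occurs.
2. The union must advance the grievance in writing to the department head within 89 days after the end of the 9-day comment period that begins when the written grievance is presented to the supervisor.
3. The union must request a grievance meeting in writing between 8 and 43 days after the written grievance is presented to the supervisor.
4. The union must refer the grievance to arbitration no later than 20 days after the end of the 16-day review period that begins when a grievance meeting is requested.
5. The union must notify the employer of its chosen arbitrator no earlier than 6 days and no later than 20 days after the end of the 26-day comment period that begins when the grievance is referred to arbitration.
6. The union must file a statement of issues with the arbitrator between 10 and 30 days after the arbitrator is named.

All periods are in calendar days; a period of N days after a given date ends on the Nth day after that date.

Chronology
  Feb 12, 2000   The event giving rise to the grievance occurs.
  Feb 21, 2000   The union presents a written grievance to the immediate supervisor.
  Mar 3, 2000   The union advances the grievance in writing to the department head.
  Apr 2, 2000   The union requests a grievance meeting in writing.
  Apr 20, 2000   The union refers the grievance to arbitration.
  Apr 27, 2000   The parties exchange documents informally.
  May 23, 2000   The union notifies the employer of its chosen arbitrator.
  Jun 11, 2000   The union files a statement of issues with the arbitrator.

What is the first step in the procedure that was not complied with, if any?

None — every step was satisfied

Step 1: the window is 7–17 days after Feb 12, 2000 (when the grieved event occurs), so Feb 19, 2000 through Feb 29, 2000; Feb 21, 2000 falls inside that range.
Step 2: 89 days after Mar 1, 2000 (end of the 9-day comment period, which began when the written grievance is presented to the supervisor on Feb 21, 2000) is May 29, 2000; completed Mar 3, 2000, before the deadline.
Step 3: the window is 8–43 days after Feb 21, 2000 (when the written grievance is presented to the supervisor), so Feb 29, 2000 through Apr 4, 2000; Apr 2, 2000 falls inside that range.
Step 4: 20 days after Apr 18, 2000 (end of the 16-day review period, which began when a grievance meeting is requested on Apr 2, 2000) is May 8, 2000; completed Apr 20, 2000, before the deadline.
Step 5: the window is 6–20 days after May 16, 2000 (end of the 26-day comment period, which began when the grievance is referred to arbitration on Apr 20, 2000), so May 22, 2000 through Jun 5, 2000; done May 23, 2000, which is between those dates.
Step 6: the window is 10–30 days after May 23, 2000 (when the arbitrator is named), so Jun 2, 2000 through Jun 22, 2000; Jun 11, 2000 falls inside that range.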